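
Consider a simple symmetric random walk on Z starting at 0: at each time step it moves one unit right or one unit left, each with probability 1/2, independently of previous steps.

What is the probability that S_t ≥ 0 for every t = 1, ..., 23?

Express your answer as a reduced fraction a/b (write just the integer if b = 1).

Answer: 676039/4194304

Derivation:
Let f(t,s) = #length-t paths at position s with S_1..S_t all ≥ 0.
f(t,s) = f(t-1,s-1) + f(t-1,s+1) for s ≥ 0; f(t,s) = 0 for s < 0.
t=0: f(0,0)=1
t=1: f(1,1)=1
t=2: f(2,0)=1 f(2,2)=1
t=3: f(3,1)=2 f(3,3)=1
t=4: f(4,0)=2 f(4,2)=3 f(4,4)=1
t=5: f(5,1)=5 f(5,3)=4 f(5,5)=1
t=6: f(6,0)=5 f(6,2)=9 f(6,4)=5 f(6,6)=1
t=7: f(7,1)=14 f(7,3)=14 f(7,5)=6 f(7,7)=1
t=8: f(8,0)=14 f(8,2)=28 f(8,4)=20 f(8,6)=7 f(8,8)=1
t=9: f(9,1)=42 f(9,3)=48 f(9,5)=27 f(9,7)=8 f(9,9)=1
t=10: f(10,0)=42 f(10,2)=90 f(10,4)=75 f(10,6)=35 f(10,8)=9 f(10,10)=1
t=11: f(11,1)=132 f(11,3)=165 f(11,5)=110 f(11,7)=44 f(11,9)=10 f(11,11)=1
t=12: f(12,0)=132 f(12,2)=297 f(12,4)=275 f(12,6)=154 f(12,8)=54 f(12,10)=11 f(12,12)=1
t=13: f(13,1)=429 f(13,3)=572 f(13,5)=429 f(13,7)=208 f(13,9)=65 f(13,11)=12 f(13,13)=1
t=14: f(14,0)=429 f(14,2)=1001 f(14,4)=1001 f(14,6)=637 f(14,8)=273 f(14,10)=77 f(14,12)=13 f(14,14)=1
t=15: f(15,1)=1430 f(15,3)=2002 f(15,5)=1638 f(15,7)=910 f(15,9)=350 f(15,11)=90 f(15,13)=14 f(15,15)=1
t=16: f(16,0)=1430 f(16,2)=3432 f(16,4)=3640 f(16,6)=2548 f(16,8)=1260 f(16,10)=440 f(16,12)=104 f(16,14)=15 f(16,16)=1
t=17: f(17,1)=4862 f(17,3)=7072 f(17,5)=6188 f(17,7)=3808 f(17,9)=1700 f(17,11)=544 f(17,13)=119 f(17,15)=16 f(17,17)=1
t=18: f(18,0)=4862 f(18,2)=11934 f(18,4)=13260 f(18,6)=9996 f(18,8)=5508 f(18,10)=2244 f(18,12)=663 f(18,14)=135 f(18,16)=17 f(18,18)=1
t=19: f(19,1)=16796 f(19,3)=25194 f(19,5)=23256 f(19,7)=15504 f(19,9)=7752 f(19,11)=2907 f(19,13)=798 f(19,15)=152 f(19,17)=18 f(19,19)=1
t=20: f(20,0)=16796 f(20,2)=41990 f(20,4)=48450 f(20,6)=38760 f(20,8)=23256 f(20,10)=10659 f(20,12)=3705 f(20,14)=950 f(20,16)=170 f(20,18)=19 f(20,20)=1
t=21: f(21,1)=58786 f(21,3)=90440 f(21,5)=87210 f(21,7)=62016 f(21,9)=33915 f(21,11)=14364 f(21,13)=4655 f(21,15)=1120 f(21,17)=189 f(21,19)=20 f(21,21)=1
t=22: f(22,0)=58786 f(22,2)=149226 f(22,4)=177650 f(22,6)=149226 f(22,8)=95931 f(22,10)=48279 f(22,12)=19019 f(22,14)=5775 f(22,16)=1309 f(22,18)=209 f(22,20)=21 f(22,22)=1
t=23: f(23,1)=208012 f(23,3)=326876 f(23,5)=326876 f(23,7)=245157 f(23,9)=144210 f(23,11)=67298 f(23,13)=24794 f(23,15)=7084 f(23,17)=1518 f(23,19)=230 f(23,21)=22 f(23,23)=1
Σ_s f(23,s) = 1352078
P = 1352078/8388608 = 676039/4194304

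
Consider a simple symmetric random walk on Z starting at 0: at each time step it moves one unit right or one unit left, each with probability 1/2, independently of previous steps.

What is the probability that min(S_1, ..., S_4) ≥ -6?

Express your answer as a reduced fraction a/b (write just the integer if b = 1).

Answer: 1

Derivation:
Let f(t,s) = #length-t paths at position s with S_1..S_t all ≥ -6.
f(t,s) = f(t-1,s-1) + f(t-1,s+1) for s ≥ -6; f(t,s) = 0 for s < -6.
t=0: f(0,0)=1
t=1: f(1,-1)=1 f(1,1)=1
t=2: f(2,-2)=1 f(2,0)=2 f(2,2)=1
t=3: f(3,-3)=1 f(3,-1)=3 f(3,1)=3 f(3,3)=1
t=4: f(4,-4)=1 f(4,-2)=4 f(4,0)=6 f(4,2)=4 f(4,4)=1
Σ_s f(4,s) = 16
P = 16/16 = 1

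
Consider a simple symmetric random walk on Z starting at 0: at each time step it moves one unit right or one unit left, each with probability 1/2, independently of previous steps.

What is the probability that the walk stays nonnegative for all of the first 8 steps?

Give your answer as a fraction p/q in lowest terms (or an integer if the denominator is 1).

Let f(t,s) = #length-t paths at position s with S_1..S_t all ≥ 0.
f(t,s) = f(t-1,s-1) + f(t-1,s+1) for s ≥ 0; f(t,s) = 0 for s < 0.
t=0: f(0,0)=1
t=1: f(1,1)=1
t=2: f(2,0)=1 f(2,2)=1
t=3: f(3,1)=2 f(3,3)=1
t=4: f(4,0)=2 f(4,2)=3 f(4,4)=1
t=5: f(5,1)=5 f(5,3)=4 f(5,5)=1
t=6: f(6,0)=5 f(6,2)=9 f(6,4)=5 f(6,6)=1
t=7: f(7,1)=14 f(7,3)=14 f(7,5)=6 f(7,7)=1
t=8: f(8,0)=14 f(8,2)=28 f(8,4)=20 f(8,6)=7 f(8,8)=1
Σ_s f(8,s) = 70
P = 70/256 = 35/128

Answer: 35/128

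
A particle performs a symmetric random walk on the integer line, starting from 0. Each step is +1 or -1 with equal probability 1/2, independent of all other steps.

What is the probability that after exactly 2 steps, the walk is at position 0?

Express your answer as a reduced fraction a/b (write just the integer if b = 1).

To return to 0 after 2 steps: need exactly 1 step of +1 and 1 of -1.
Favorable paths: C(2,1) = 2
Total paths: 2^2 = 4
P = 2/4 = 1/2

Answer: 1/2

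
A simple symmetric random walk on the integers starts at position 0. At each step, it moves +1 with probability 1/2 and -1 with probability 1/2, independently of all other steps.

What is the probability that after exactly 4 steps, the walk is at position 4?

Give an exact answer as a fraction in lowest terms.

To reach position 4 after 4 steps: need 4 steps of +1 and 0 of -1.
Favorable paths: C(4,4) = 1
Total paths: 2^4 = 16
P = 1/16 = 1/16

Answer: 1/16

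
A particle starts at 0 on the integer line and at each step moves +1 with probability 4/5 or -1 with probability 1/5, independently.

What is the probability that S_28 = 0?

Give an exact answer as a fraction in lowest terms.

Answer: 430748712566784/1490116119384765625

Derivation:
To be at 0 after 28 steps: need exactly 14 steps of +1 and 14 of -1.
Number of such sequences: C(28,14) = 40116600
Each has probability (4/5)^14 · (1/5)^14 = 268435456/37252902984619140625
P = 40116600 · 268435456/37252902984619140625 = 430748712566784/1490116119384765625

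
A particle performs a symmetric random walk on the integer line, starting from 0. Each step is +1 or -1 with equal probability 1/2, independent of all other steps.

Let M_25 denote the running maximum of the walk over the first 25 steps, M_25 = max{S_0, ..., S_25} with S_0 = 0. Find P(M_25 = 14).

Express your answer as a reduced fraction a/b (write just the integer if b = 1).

Answer: 26565/16777216

Derivation:
Let M_25 = max(S_0,...,S_25). Use the reflection principle: for j ≥ 1, #{paths with M_25 ≥ j} = #{S_25 ≥ j} + #{S_25 ≥ j+1}.
By reflection, #{M_25 ≥ 14} = #{S_25 ≥ 14} + #{S_25 ≥ 15} = 68406 + 68406 = 136812.
#{M_25 ≥ 15} = #{S_25 ≥ 15} + #{S_25 ≥ 16} = 68406 + 15276 = 83682.
#{M_25 = 14} = 136812 - 83682 = 53130.
P(M_25 = 14) = 53130/33554432 = 26565/16777216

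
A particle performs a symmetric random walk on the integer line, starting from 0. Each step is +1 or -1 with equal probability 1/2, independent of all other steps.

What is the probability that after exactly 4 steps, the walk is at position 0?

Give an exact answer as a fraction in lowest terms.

Answer: 3/8

Derivation:
To return to 0 after 4 steps: need exactly 2 steps of +1 and 2 of -1.
Favorable paths: C(4,2) = 6
Total paths: 2^4 = 16
P = 6/16 = 3/8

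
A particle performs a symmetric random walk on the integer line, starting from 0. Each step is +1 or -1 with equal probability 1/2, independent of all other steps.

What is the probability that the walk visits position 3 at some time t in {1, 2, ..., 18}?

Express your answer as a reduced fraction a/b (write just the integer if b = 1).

Count via complement. Let g(t,s) = #length-t paths at position s with S_1..S_t all ≠ 3.
g(t,s) = g(t-1,s-1) + g(t-1,s+1) for s ≠ 3; g(t,3) = 0.
t=0: g(0,0)=1
t=1: g(1,-1)=1 g(1,1)=1
t=2: g(2,-2)=1 g(2,0)=2 g(2,2)=1
t=3: g(3,-3)=1 g(3,-1)=3 g(3,1)=3
t=4: g(4,-4)=1 g(4,-2)=4 g(4,0)=6 g(4,2)=3
t=5: g(5,-5)=1 g(5,-3)=5 g(5,-1)=10 g(5,1)=9
t=6: g(6,-6)=1 g(6,-4)=6 g(6,-2)=15 g(6,0)=19 g(6,2)=9
t=7: g(7,-7)=1 g(7,-5)=7 g(7,-3)=21 g(7,-1)=34 g(7,1)=28
t=8: g(8,-8)=1 g(8,-6)=8 g(8,-4)=28 g(8,-2)=55 g(8,0)=62 g(8,2)=28
t=9: g(9,-9)=1 g(9,-7)=9 g(9,-5)=36 g(9,-3)=83 g(9,-1)=117 g(9,1)=90
t=10: g(10,-10)=1 g(10,-8)=10 g(10,-6)=45 g(10,-4)=119 g(10,-2)=200 g(10,0)=207 g(10,2)=90
t=11: g(11,-11)=1 g(11,-9)=11 g(11,-7)=55 g(11,-5)=164 g(11,-3)=319 g(11,-1)=407 g(11,1)=297
t=12: g(12,-12)=1 g(12,-10)=12 g(12,-8)=66 g(12,-6)=219 g(12,-4)=483 g(12,-2)=726 g(12,0)=704 g(12,2)=297
t=13: g(13,-13)=1 g(13,-11)=13 g(13,-9)=78 g(13,-7)=285 g(13,-5)=702 g(13,-3)=1209 g(13,-1)=1430 g(13,1)=1001
t=14: g(14,-14)=1 g(14,-12)=14 g(14,-10)=91 g(14,-8)=363 g(14,-6)=987 g(14,-4)=1911 g(14,-2)=2639 g(14,0)=2431 g(14,2)=1001
t=15: g(15,-15)=1 g(15,-13)=15 g(15,-11)=105 g(15,-9)=454 g(15,-7)=1350 g(15,-5)=2898 g(15,-3)=4550 g(15,-1)=5070 g(15,1)=3432
t=16: g(16,-16)=1 g(16,-14)=16 g(16,-12)=120 g(16,-10)=559 g(16,-8)=1804 g(16,-6)=4248 g(16,-4)=7448 g(16,-2)=9620 g(16,0)=8502 g(16,2)=3432
t=17: g(17,-17)=1 g(17,-15)=17 g(17,-13)=136 g(17,-11)=679 g(17,-9)=2363 g(17,-7)=6052 g(17,-5)=11696 g(17,-3)=17068 g(17,-1)=18122 g(17,1)=11934
t=18: g(18,-18)=1 g(18,-16)=18 g(18,-14)=153 g(18,-12)=815 g(18,-10)=3042 g(18,-8)=8415 g(18,-6)=17748 g(18,-4)=28764 g(18,-2)=35190 g(18,0)=30056 g(18,2)=11934
Paths never hitting 3: Σ_s g(18,s) = 136136
Paths hitting 3: 2^18 - 136136 = 126008
P = 126008/262144 = 15751/32768

Answer: 15751/32768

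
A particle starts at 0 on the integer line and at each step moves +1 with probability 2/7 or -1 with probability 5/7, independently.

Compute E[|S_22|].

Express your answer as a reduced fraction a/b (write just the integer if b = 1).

S_22 takes values m ≡ 0 (mod 2) with |m| ≤ 22; P(S_22=m) = C(22,(22+m)/2) · (2/7)^((22+m)/2) · (5/7)^((22-m)/2).
Distribution: P(S=-22)=2384185791015625/3909821048582988049, P(S=-20)=20980834960937500/3909821048582988049, P(S=-18)=12588500976562500/558545864083284007, P(S=-16)=33569335937500000/558545864083284007, P(S=-14)=63781738281250000/558545864083284007, P(S=-12)=91845703125000000/558545864083284007, P(S=-10)=104091796875000000/558545864083284007, P(S=-8)=666187500000000000/3909821048582988049, P(S=-6)=499640625000000000/3909821048582988049, P(S=-4)=44412500000000000/558545864083284007, P(S=-2)=23094500000000000/558545864083284007, P(S=0)=10077600000000000/558545864083284007, P(S=2)=3695120000000000/558545864083284007, P(S=4)=1136960000000000/558545864083284007, P(S=6)=2046528000000000/3909821048582988049, P(S=8)=436592640000000/3909821048582988049, P(S=10)=10914816000000/558545864083284007, P(S=12)=1540915200000/558545864083284007, P(S=14)=171212800000/558545864083284007, P(S=16)=14417920000/558545864083284007, P(S=18)=865075200/558545864083284007, P(S=20)=230686720/3909821048582988049, P(S=22)=4194304/3909821048582988049
E[|S_22|] = Σ_m |m|·P(S_22=m) = 37064527930464193038/3909821048582988049

Answer: 37064527930464193038/3909821048582988049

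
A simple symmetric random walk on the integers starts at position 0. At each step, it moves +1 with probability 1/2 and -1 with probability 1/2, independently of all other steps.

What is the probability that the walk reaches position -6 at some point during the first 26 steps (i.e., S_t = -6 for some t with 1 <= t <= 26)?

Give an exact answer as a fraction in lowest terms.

Answer: 16628809/67108864

Derivation:
Count via complement. Let g(t,s) = #length-t paths at position s with S_1..S_t all ≠ -6.
g(t,s) = g(t-1,s-1) + g(t-1,s+1) for s ≠ -6; g(t,-6) = 0.
t=0: g(0,0)=1
t=1: g(1,-1)=1 g(1,1)=1
t=2: g(2,-2)=1 g(2,0)=2 g(2,2)=1
t=3: g(3,-3)=1 g(3,-1)=3 g(3,1)=3 g(3,3)=1
t=4: g(4,-4)=1 g(4,-2)=4 g(4,0)=6 g(4,2)=4 g(4,4)=1
t=5: g(5,-5)=1 g(5,-3)=5 g(5,-1)=10 g(5,1)=10 g(5,3)=5 g(5,5)=1
t=6: g(6,-4)=6 g(6,-2)=15 g(6,0)=20 g(6,2)=15 g(6,4)=6 g(6,6)=1
t=7: g(7,-5)=6 g(7,-3)=21 g(7,-1)=35 g(7,1)=35 g(7,3)=21 g(7,5)=7 g(7,7)=1
t=8: g(8,-4)=27 g(8,-2)=56 g(8,0)=70 g(8,2)=56 g(8,4)=28 g(8,6)=8 g(8,8)=1
t=9: g(9,-5)=27 g(9,-3)=83 g(9,-1)=126 g(9,1)=126 g(9,3)=84 g(9,5)=36 g(9,7)=9 g(9,9)=1
t=10: g(10,-4)=110 g(10,-2)=209 g(10,0)=252 g(10,2)=210 g(10,4)=120 g(10,6)=45 g(10,8)=10 g(10,10)=1
t=11: g(11,-5)=110 g(11,-3)=319 g(11,-1)=461 g(11,1)=462 g(11,3)=330 g(11,5)=165 g(11,7)=55 g(11,9)=11 g(11,11)=1
t=12: g(12,-4)=429 g(12,-2)=780 g(12,0)=923 g(12,2)=792 g(12,4)=495 g(12,6)=220 g(12,8)=66 g(12,10)=12 g(12,12)=1
t=13: g(13,-5)=429 g(13,-3)=1209 g(13,-1)=1703 g(13,1)=1715 g(13,3)=1287 g(13,5)=715 g(13,7)=286 g(13,9)=78 g(13,11)=13 g(13,13)=1
t=14: g(14,-4)=1638 g(14,-2)=2912 g(14,0)=3418 g(14,2)=3002 g(14,4)=2002 g(14,6)=1001 g(14,8)=364 g(14,10)=91 g(14,12)=14 g(14,14)=1
t=15: g(15,-5)=1638 g(15,-3)=4550 g(15,-1)=6330 g(15,1)=6420 g(15,3)=5004 g(15,5)=3003 g(15,7)=1365 g(15,9)=455 g(15,11)=105 g(15,13)=15 g(15,15)=1
t=16: g(16,-4)=6188 g(16,-2)=10880 g(16,0)=12750 g(16,2)=11424 g(16,4)=8007 g(16,6)=4368 g(16,8)=1820 g(16,10)=560 g(16,12)=120 g(16,14)=16 g(16,16)=1
t=17: g(17,-5)=6188 g(17,-3)=17068 g(17,-1)=23630 g(17,1)=24174 g(17,3)=19431 g(17,5)=12375 g(17,7)=6188 g(17,9)=2380 g(17,11)=680 g(17,13)=136 g(17,15)=17 g(17,17)=1
t=18: g(18,-4)=23256 g(18,-2)=40698 g(18,0)=47804 g(18,2)=43605 g(18,4)=31806 g(18,6)=18563 g(18,8)=8568 g(18,10)=3060 g(18,12)=816 g(18,14)=153 g(18,16)=18 g(18,18)=1
t=19: g(19,-5)=23256 g(19,-3)=63954 g(19,-1)=88502 g(19,1)=91409 g(19,3)=75411 g(19,5)=50369 g(19,7)=27131 g(19,9)=11628 g(19,11)=3876 g(19,13)=969 g(19,15)=171 g(19,17)=19 g(19,19)=1
t=20: g(20,-4)=87210 g(20,-2)=152456 g(20,0)=179911 g(20,2)=166820 g(20,4)=125780 g(20,6)=77500 g(20,8)=38759 g(20,10)=15504 g(20,12)=4845 g(20,14)=1140 g(20,16)=190 g(20,18)=20 g(20,20)=1
t=21: g(21,-5)=87210 g(21,-3)=239666 g(21,-1)=332367 g(21,1)=346731 g(21,3)=292600 g(21,5)=203280 g(21,7)=116259 g(21,9)=54263 g(21,11)=20349 g(21,13)=5985 g(21,15)=1330 g(21,17)=210 g(21,19)=21 g(21,21)=1
t=22: g(22,-4)=326876 g(22,-2)=572033 g(22,0)=679098 g(22,2)=639331 g(22,4)=495880 g(22,6)=319539 g(22,8)=170522 g(22,10)=74612 g(22,12)=26334 g(22,14)=7315 g(22,16)=1540 g(22,18)=231 g(22,20)=22 g(22,22)=1
t=23: g(23,-5)=326876 g(23,-3)=898909 g(23,-1)=1251131 g(23,1)=1318429 g(23,3)=1135211 g(23,5)=815419 g(23,7)=490061 g(23,9)=245134 g(23,11)=100946 g(23,13)=33649 g(23,15)=8855 g(23,17)=1771 g(23,19)=253 g(23,21)=23 g(23,23)=1
t=24: g(24,-4)=1225785 g(24,-2)=2150040 g(24,0)=2569560 g(24,2)=2453640 g(24,4)=1950630 g(24,6)=1305480 g(24,8)=735195 g(24,10)=346080 g(24,12)=134595 g(24,14)=42504 g(24,16)=10626 g(24,18)=2024 g(24,20)=276 g(24,22)=24 g(24,24)=1
t=25: g(25,-5)=1225785 g(25,-3)=3375825 g(25,-1)=4719600 g(25,1)=5023200 g(25,3)=4404270 g(25,5)=3256110 g(25,7)=2040675 g(25,9)=1081275 g(25,11)=480675 g(25,13)=177099 g(25,15)=53130 g(25,17)=12650 g(25,19)=2300 g(25,21)=300 g(25,23)=25 g(25,25)=1
t=26: g(26,-4)=4601610 g(26,-2)=8095425 g(26,0)=9742800 g(26,2)=9427470 g(26,4)=7660380 g(26,6)=5296785 g(26,8)=3121950 g(26,10)=1561950 g(26,12)=657774 g(26,14)=230229 g(26,16)=65780 g(26,18)=14950 g(26,20)=2600 g(26,22)=325 g(26,24)=26 g(26,26)=1
Paths never hitting -6: Σ_s g(26,s) = 50480055
Paths hitting -6: 2^26 - 50480055 = 16628809
P = 16628809/67108864 = 16628809/67108864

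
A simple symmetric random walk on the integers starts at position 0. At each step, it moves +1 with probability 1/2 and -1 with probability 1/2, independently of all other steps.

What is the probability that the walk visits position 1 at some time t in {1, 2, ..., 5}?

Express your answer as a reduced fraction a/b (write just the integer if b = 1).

Count via complement. Let g(t,s) = #length-t paths at position s with S_1..S_t all ≠ 1.
g(t,s) = g(t-1,s-1) + g(t-1,s+1) for s ≠ 1; g(t,1) = 0.
t=0: g(0,0)=1
t=1: g(1,-1)=1
t=2: g(2,-2)=1 g(2,0)=1
t=3: g(3,-3)=1 g(3,-1)=2
t=4: g(4,-4)=1 g(4,-2)=3 g(4,0)=2
t=5: g(5,-5)=1 g(5,-3)=4 g(5,-1)=5
Paths never hitting 1: Σ_s g(5,s) = 10
Paths hitting 1: 2^5 - 10 = 22
P = 22/32 = 11/16

Answer: 11/16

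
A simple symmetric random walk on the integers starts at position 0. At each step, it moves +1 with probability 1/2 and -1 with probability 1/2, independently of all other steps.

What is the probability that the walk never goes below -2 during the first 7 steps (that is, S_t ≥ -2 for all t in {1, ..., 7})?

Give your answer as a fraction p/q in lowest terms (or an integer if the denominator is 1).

Let f(t,s) = #length-t paths at position s with S_1..S_t all ≥ -2.
f(t,s) = f(t-1,s-1) + f(t-1,s+1) for s ≥ -2; f(t,s) = 0 for s < -2.
t=0: f(0,0)=1
t=1: f(1,-1)=1 f(1,1)=1
t=2: f(2,-2)=1 f(2,0)=2 f(2,2)=1
t=3: f(3,-1)=3 f(3,1)=3 f(3,3)=1
t=4: f(4,-2)=3 f(4,0)=6 f(4,2)=4 f(4,4)=1
t=5: f(5,-1)=9 f(5,1)=10 f(5,3)=5 f(5,5)=1
t=6: f(6,-2)=9 f(6,0)=19 f(6,2)=15 f(6,4)=6 f(6,6)=1
t=7: f(7,-1)=28 f(7,1)=34 f(7,3)=21 f(7,5)=7 f(7,7)=1
Σ_s f(7,s) = 91
P = 91/128 = 91/128

Answer: 91/128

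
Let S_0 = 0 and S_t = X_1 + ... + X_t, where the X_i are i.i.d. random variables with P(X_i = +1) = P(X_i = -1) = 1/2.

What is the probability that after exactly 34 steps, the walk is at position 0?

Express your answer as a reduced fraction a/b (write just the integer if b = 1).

Answer: 583401555/4294967296

Derivation:
To return to 0 after 34 steps: need exactly 17 steps of +1 and 17 of -1.
Favorable paths: C(34,17) = 2333606220
Total paths: 2^34 = 17179869184
P = 2333606220/17179869184 = 583401555/4294967296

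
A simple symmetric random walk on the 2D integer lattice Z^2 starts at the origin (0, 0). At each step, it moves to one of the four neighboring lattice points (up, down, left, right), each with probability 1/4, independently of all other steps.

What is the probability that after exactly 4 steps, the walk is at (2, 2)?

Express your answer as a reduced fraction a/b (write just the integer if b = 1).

Let h be the number of horizontal steps (so 4-h are vertical). To end at (2,2) need (h+2)/2 right-steps and ((4-h)+2)/2 up-steps.
Sum over h with 2 ≤ h ≤ 2, h ≡ 0 (mod 2), 4-h ≡ 0 (mod 2):
h=2: C(4,2)·C(2,2)·C(2,2) = 6·1·1 = 6
Total favorable: 6
Total paths: 4^4 = 256
P = 6/256 = 3/128

Answer: 3/128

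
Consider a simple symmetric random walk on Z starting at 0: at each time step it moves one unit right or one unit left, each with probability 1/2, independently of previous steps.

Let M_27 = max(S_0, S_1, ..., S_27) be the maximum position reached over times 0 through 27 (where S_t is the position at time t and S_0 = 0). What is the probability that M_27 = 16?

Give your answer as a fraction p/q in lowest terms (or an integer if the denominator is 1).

Let M_27 = max(S_0,...,S_27). Use the reflection principle: for j ≥ 1, #{paths with M_27 ≥ j} = #{S_27 ≥ j} + #{S_27 ≥ j+1}.
By reflection, #{M_27 ≥ 16} = #{S_27 ≥ 16} + #{S_27 ≥ 17} = 101584 + 101584 = 203168.
#{M_27 ≥ 17} = #{S_27 ≥ 17} + #{S_27 ≥ 18} = 101584 + 20854 = 122438.
#{M_27 = 16} = 203168 - 122438 = 80730.
P(M_27 = 16) = 80730/134217728 = 40365/67108864

Answer: 40365/67108864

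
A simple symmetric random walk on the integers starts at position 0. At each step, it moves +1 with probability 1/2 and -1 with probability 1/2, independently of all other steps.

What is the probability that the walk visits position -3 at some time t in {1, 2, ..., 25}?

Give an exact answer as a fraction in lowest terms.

Count via complement. Let g(t,s) = #length-t paths at position s with S_1..S_t all ≠ -3.
g(t,s) = g(t-1,s-1) + g(t-1,s+1) for s ≠ -3; g(t,-3) = 0.
t=0: g(0,0)=1
t=1: g(1,-1)=1 g(1,1)=1
t=2: g(2,-2)=1 g(2,0)=2 g(2,2)=1
t=3: g(3,-1)=3 g(3,1)=3 g(3,3)=1
t=4: g(4,-2)=3 g(4,0)=6 g(4,2)=4 g(4,4)=1
t=5: g(5,-1)=9 g(5,1)=10 g(5,3)=5 g(5,5)=1
t=6: g(6,-2)=9 g(6,0)=19 g(6,2)=15 g(6,4)=6 g(6,6)=1
t=7: g(7,-1)=28 g(7,1)=34 g(7,3)=21 g(7,5)=7 g(7,7)=1
t=8: g(8,-2)=28 g(8,0)=62 g(8,2)=55 g(8,4)=28 g(8,6)=8 g(8,8)=1
t=9: g(9,-1)=90 g(9,1)=117 g(9,3)=83 g(9,5)=36 g(9,7)=9 g(9,9)=1
t=10: g(10,-2)=90 g(10,0)=207 g(10,2)=200 g(10,4)=119 g(10,6)=45 g(10,8)=10 g(10,10)=1
t=11: g(11,-1)=297 g(11,1)=407 g(11,3)=319 g(11,5)=164 g(11,7)=55 g(11,9)=11 g(11,11)=1
t=12: g(12,-2)=297 g(12,0)=704 g(12,2)=726 g(12,4)=483 g(12,6)=219 g(12,8)=66 g(12,10)=12 g(12,12)=1
t=13: g(13,-1)=1001 g(13,1)=1430 g(13,3)=1209 g(13,5)=702 g(13,7)=285 g(13,9)=78 g(13,11)=13 g(13,13)=1
t=14: g(14,-2)=1001 g(14,0)=2431 g(14,2)=2639 g(14,4)=1911 g(14,6)=987 g(14,8)=363 g(14,10)=91 g(14,12)=14 g(14,14)=1
t=15: g(15,-1)=3432 g(15,1)=5070 g(15,3)=4550 g(15,5)=2898 g(15,7)=1350 g(15,9)=454 g(15,11)=105 g(15,13)=15 g(15,15)=1
t=16: g(16,-2)=3432 g(16,0)=8502 g(16,2)=9620 g(16,4)=7448 g(16,6)=4248 g(16,8)=1804 g(16,10)=559 g(16,12)=120 g(16,14)=16 g(16,16)=1
t=17: g(17,-1)=11934 g(17,1)=18122 g(17,3)=17068 g(17,5)=11696 g(17,7)=6052 g(17,9)=2363 g(17,11)=679 g(17,13)=136 g(17,15)=17 g(17,17)=1
t=18: g(18,-2)=11934 g(18,0)=30056 g(18,2)=35190 g(18,4)=28764 g(18,6)=17748 g(18,8)=8415 g(18,10)=3042 g(18,12)=815 g(18,14)=153 g(18,16)=18 g(18,18)=1
t=19: g(19,-1)=41990 g(19,1)=65246 g(19,3)=63954 g(19,5)=46512 g(19,7)=26163 g(19,9)=11457 g(19,11)=3857 g(19,13)=968 g(19,15)=171 g(19,17)=19 g(19,19)=1
t=20: g(20,-2)=41990 g(20,0)=107236 g(20,2)=129200 g(20,4)=110466 g(20,6)=72675 g(20,8)=37620 g(20,10)=15314 g(20,12)=4825 g(20,14)=1139 g(20,16)=190 g(20,18)=20 g(20,20)=1
t=21: g(21,-1)=149226 g(21,1)=236436 g(21,3)=239666 g(21,5)=183141 g(21,7)=110295 g(21,9)=52934 g(21,11)=20139 g(21,13)=5964 g(21,15)=1329 g(21,17)=210 g(21,19)=21 g(21,21)=1
t=22: g(22,-2)=149226 g(22,0)=385662 g(22,2)=476102 g(22,4)=422807 g(22,6)=293436 g(22,8)=163229 g(22,10)=73073 g(22,12)=26103 g(22,14)=7293 g(22,16)=1539 g(22,18)=231 g(22,20)=22 g(22,22)=1
t=23: g(23,-1)=534888 g(23,1)=861764 g(23,3)=898909 g(23,5)=716243 g(23,7)=456665 g(23,9)=236302 g(23,11)=99176 g(23,13)=33396 g(23,15)=8832 g(23,17)=1770 g(23,19)=253 g(23,21)=23 g(23,23)=1
t=24: g(24,-2)=534888 g(24,0)=1396652 g(24,2)=1760673 g(24,4)=1615152 g(24,6)=1172908 g(24,8)=692967 g(24,10)=335478 g(24,12)=132572 g(24,14)=42228 g(24,16)=10602 g(24,18)=2023 g(24,20)=276 g(24,22)=24 g(24,24)=1
t=25: g(25,-1)=1931540 g(25,1)=3157325 g(25,3)=3375825 g(25,5)=2788060 g(25,7)=1865875 g(25,9)=1028445 g(25,11)=468050 g(25,13)=174800 g(25,15)=52830 g(25,17)=12625 g(25,19)=2299 g(25,21)=300 g(25,23)=25 g(25,25)=1
Paths never hitting -3: Σ_s g(25,s) = 14858000
Paths hitting -3: 2^25 - 14858000 = 18696432
P = 18696432/33554432 = 1168527/2097152

Answer: 1168527/2097152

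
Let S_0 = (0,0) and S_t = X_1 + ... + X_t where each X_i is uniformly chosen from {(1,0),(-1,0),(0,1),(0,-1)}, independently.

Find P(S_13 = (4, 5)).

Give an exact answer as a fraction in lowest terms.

Let h be the number of horizontal steps (so 13-h are vertical). To end at (4,5) need (h+4)/2 right-steps and ((13-h)+5)/2 up-steps.
Sum over h with 4 ≤ h ≤ 8, h ≡ 0 (mod 2), 13-h ≡ 1 (mod 2):
h=4: C(13,4)·C(4,4)·C(9,7) = 715·1·36 = 25740
h=6: C(13,6)·C(6,5)·C(7,6) = 1716·6·7 = 72072
h=8: C(13,8)·C(8,6)·C(5,5) = 1287·28·1 = 36036
Total favorable: 133848
Total paths: 4^13 = 67108864
P = 133848/67108864 = 16731/8388608

Answer: 16731/8388608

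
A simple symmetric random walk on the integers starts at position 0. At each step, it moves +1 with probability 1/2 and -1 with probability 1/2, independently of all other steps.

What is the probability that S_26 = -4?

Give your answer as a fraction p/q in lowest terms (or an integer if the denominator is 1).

Answer: 482885/4194304

Derivation:
To reach position -4 after 26 steps: need 11 steps of +1 and 15 of -1.
Favorable paths: C(26,11) = 7726160
Total paths: 2^26 = 67108864
P = 7726160/67108864 = 482885/4194304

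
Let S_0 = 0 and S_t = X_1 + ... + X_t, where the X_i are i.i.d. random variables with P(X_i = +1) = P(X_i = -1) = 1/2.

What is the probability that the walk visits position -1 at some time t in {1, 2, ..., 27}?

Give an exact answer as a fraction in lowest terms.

Count via complement. Let g(t,s) = #length-t paths at position s with S_1..S_t all ≠ -1.
g(t,s) = g(t-1,s-1) + g(t-1,s+1) for s ≠ -1; g(t,-1) = 0.
t=0: g(0,0)=1
t=1: g(1,1)=1
t=2: g(2,0)=1 g(2,2)=1
t=3: g(3,1)=2 g(3,3)=1
t=4: g(4,0)=2 g(4,2)=3 g(4,4)=1
t=5: g(5,1)=5 g(5,3)=4 g(5,5)=1
t=6: g(6,0)=5 g(6,2)=9 g(6,4)=5 g(6,6)=1
t=7: g(7,1)=14 g(7,3)=14 g(7,5)=6 g(7,7)=1
t=8: g(8,0)=14 g(8,2)=28 g(8,4)=20 g(8,6)=7 g(8,8)=1
t=9: g(9,1)=42 g(9,3)=48 g(9,5)=27 g(9,7)=8 g(9,9)=1
t=10: g(10,0)=42 g(10,2)=90 g(10,4)=75 g(10,6)=35 g(10,8)=9 g(10,10)=1
t=11: g(11,1)=132 g(11,3)=165 g(11,5)=110 g(11,7)=44 g(11,9)=10 g(11,11)=1
t=12: g(12,0)=132 g(12,2)=297 g(12,4)=275 g(12,6)=154 g(12,8)=54 g(12,10)=11 g(12,12)=1
t=13: g(13,1)=429 g(13,3)=572 g(13,5)=429 g(13,7)=208 g(13,9)=65 g(13,11)=12 g(13,13)=1
t=14: g(14,0)=429 g(14,2)=1001 g(14,4)=1001 g(14,6)=637 g(14,8)=273 g(14,10)=77 g(14,12)=13 g(14,14)=1
t=15: g(15,1)=1430 g(15,3)=2002 g(15,5)=1638 g(15,7)=910 g(15,9)=350 g(15,11)=90 g(15,13)=14 g(15,15)=1
t=16: g(16,0)=1430 g(16,2)=3432 g(16,4)=3640 g(16,6)=2548 g(16,8)=1260 g(16,10)=440 g(16,12)=104 g(16,14)=15 g(16,16)=1
t=17: g(17,1)=4862 g(17,3)=7072 g(17,5)=6188 g(17,7)=3808 g(17,9)=1700 g(17,11)=544 g(17,13)=119 g(17,15)=16 g(17,17)=1
t=18: g(18,0)=4862 g(18,2)=11934 g(18,4)=13260 g(18,6)=9996 g(18,8)=5508 g(18,10)=2244 g(18,12)=663 g(18,14)=135 g(18,16)=17 g(18,18)=1
t=19: g(19,1)=16796 g(19,3)=25194 g(19,5)=23256 g(19,7)=15504 g(19,9)=7752 g(19,11)=2907 g(19,13)=798 g(19,15)=152 g(19,17)=18 g(19,19)=1
t=20: g(20,0)=16796 g(20,2)=41990 g(20,4)=48450 g(20,6)=38760 g(20,8)=23256 g(20,10)=10659 g(20,12)=3705 g(20,14)=950 g(20,16)=170 g(20,18)=19 g(20,20)=1
t=21: g(21,1)=58786 g(21,3)=90440 g(21,5)=87210 g(21,7)=62016 g(21,9)=33915 g(21,11)=14364 g(21,13)=4655 g(21,15)=1120 g(21,17)=189 g(21,19)=20 g(21,21)=1
t=22: g(22,0)=58786 g(22,2)=149226 g(22,4)=177650 g(22,6)=149226 g(22,8)=95931 g(22,10)=48279 g(22,12)=19019 g(22,14)=5775 g(22,16)=1309 g(22,18)=209 g(22,20)=21 g(22,22)=1
t=23: g(23,1)=208012 g(23,3)=326876 g(23,5)=326876 g(23,7)=245157 g(23,9)=144210 g(23,11)=67298 g(23,13)=24794 g(23,15)=7084 g(23,17)=1518 g(23,19)=230 g(23,21)=22 g(23,23)=1
t=24: g(24,0)=208012 g(24,2)=534888 g(24,4)=653752 g(24,6)=572033 g(24,8)=389367 g(24,10)=211508 g(24,12)=92092 g(24,14)=31878 g(24,16)=8602 g(24,18)=1748 g(24,20)=252 g(24,22)=23 g(24,24)=1
t=25: g(25,1)=742900 g(25,3)=1188640 g(25,5)=1225785 g(25,7)=961400 g(25,9)=600875 g(25,11)=303600 g(25,13)=123970 g(25,15)=40480 g(25,17)=10350 g(25,19)=2000 g(25,21)=275 g(25,23)=24 g(25,25)=1
t=26: g(26,0)=742900 g(26,2)=1931540 g(26,4)=2414425 g(26,6)=2187185 g(26,8)=1562275 g(26,10)=904475 g(26,12)=427570 g(26,14)=164450 g(26,16)=50830 g(26,18)=12350 g(26,20)=2275 g(26,22)=299 g(26,24)=25 g(26,26)=1
t=27: g(27,1)=2674440 g(27,3)=4345965 g(27,5)=4601610 g(27,7)=3749460 g(27,9)=2466750 g(27,11)=1332045 g(27,13)=592020 g(27,15)=215280 g(27,17)=63180 g(27,19)=14625 g(27,21)=2574 g(27,23)=324 g(27,25)=26 g(27,27)=1
Paths never hitting -1: Σ_s g(27,s) = 20058300
Paths hitting -1: 2^27 - 20058300 = 114159428
P = 114159428/134217728 = 28539857/33554432

Answer: 28539857/33554432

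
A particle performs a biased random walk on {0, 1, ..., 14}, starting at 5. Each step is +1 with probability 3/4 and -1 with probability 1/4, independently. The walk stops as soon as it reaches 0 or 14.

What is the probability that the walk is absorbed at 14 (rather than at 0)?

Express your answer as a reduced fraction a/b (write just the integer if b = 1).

Biased walk: p = 3/4, q = 1/4, r = q/p = 1/3
Gambler's ruin: P(hit 14 before 0 | start at 5) = (1 - r^a)/(1 - r^N)
r^5 = 1/243; r^14 = 1/4782969
P = (1 - 1/243) / (1 - 1/4782969) = 242/243 / 4782968/4782969 = 2381643/2391484

Answer: 2381643/2391484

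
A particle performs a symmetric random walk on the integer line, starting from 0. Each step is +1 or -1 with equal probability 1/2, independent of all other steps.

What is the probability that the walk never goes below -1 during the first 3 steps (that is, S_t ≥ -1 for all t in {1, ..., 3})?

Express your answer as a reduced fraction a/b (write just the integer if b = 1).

Let f(t,s) = #length-t paths at position s with S_1..S_t all ≥ -1.
f(t,s) = f(t-1,s-1) + f(t-1,s+1) for s ≥ -1; f(t,s) = 0 for s < -1.
t=0: f(0,0)=1
t=1: f(1,-1)=1 f(1,1)=1
t=2: f(2,0)=2 f(2,2)=1
t=3: f(3,-1)=2 f(3,1)=3 f(3,3)=1
Σ_s f(3,s) = 6
P = 6/8 = 3/4

Answer: 3/4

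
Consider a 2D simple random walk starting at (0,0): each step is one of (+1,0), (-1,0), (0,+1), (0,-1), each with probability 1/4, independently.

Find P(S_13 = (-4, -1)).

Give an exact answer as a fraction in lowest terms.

Let h be the number of horizontal steps (so 13-h are vertical). To end at (-4,-1) need (h-4)/2 right-steps and ((13-h)-1)/2 up-steps.
Sum over h with 4 ≤ h ≤ 12, h ≡ 0 (mod 2), 13-h ≡ 1 (mod 2):
h=4: C(13,4)·C(4,0)·C(9,4) = 715·1·126 = 90090
h=6: C(13,6)·C(6,1)·C(7,3) = 1716·6·35 = 360360
h=8: C(13,8)·C(8,2)·C(5,2) = 1287·28·10 = 360360
h=10: C(13,10)·C(10,3)·C(3,1) = 286·120·3 = 102960
h=12: C(13,12)·C(12,4)·C(1,0) = 13·495·1 = 6435
Total favorable: 920205
Total paths: 4^13 = 67108864
P = 920205/67108864 = 920205/67108864

Answer: 920205/67108864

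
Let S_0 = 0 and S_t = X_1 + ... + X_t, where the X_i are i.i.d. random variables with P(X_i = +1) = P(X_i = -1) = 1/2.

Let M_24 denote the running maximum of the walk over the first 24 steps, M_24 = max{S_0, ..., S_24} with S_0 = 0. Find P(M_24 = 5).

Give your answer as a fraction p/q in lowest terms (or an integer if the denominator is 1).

Let M_24 = max(S_0,...,S_24). Use the reflection principle: for j ≥ 1, #{paths with M_24 ≥ j} = #{S_24 ≥ j} + #{S_24 ≥ j+1}.
By reflection, #{M_24 ≥ 5} = #{S_24 ≥ 5} + #{S_24 ≥ 6} = 2579130 + 2579130 = 5158260.
#{M_24 ≥ 6} = #{S_24 ≥ 6} + #{S_24 ≥ 7} = 2579130 + 1271626 = 3850756.
#{M_24 = 5} = 5158260 - 3850756 = 1307504.
P(M_24 = 5) = 1307504/16777216 = 81719/1048576

Answer: 81719/1048576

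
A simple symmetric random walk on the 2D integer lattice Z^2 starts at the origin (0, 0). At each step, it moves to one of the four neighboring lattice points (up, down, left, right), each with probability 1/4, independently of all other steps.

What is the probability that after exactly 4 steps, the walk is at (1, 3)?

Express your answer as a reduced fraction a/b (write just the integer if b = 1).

Let h be the number of horizontal steps (so 4-h are vertical). To end at (1,3) need (h+1)/2 right-steps and ((4-h)+3)/2 up-steps.
Sum over h with 1 ≤ h ≤ 1, h ≡ 1 (mod 2), 4-h ≡ 1 (mod 2):
h=1: C(4,1)·C(1,1)·C(3,3) = 4·1·1 = 4
Total favorable: 4
Total paths: 4^4 = 256
P = 4/256 = 1/64

Answer: 1/64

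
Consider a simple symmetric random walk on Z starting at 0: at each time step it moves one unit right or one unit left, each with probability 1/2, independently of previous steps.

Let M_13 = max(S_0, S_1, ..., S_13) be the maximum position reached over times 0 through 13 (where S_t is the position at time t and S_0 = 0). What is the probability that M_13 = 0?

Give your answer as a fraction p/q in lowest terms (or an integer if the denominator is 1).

Let M_13 = max(S_0,...,S_13). Use the reflection principle: for j ≥ 1, #{paths with M_13 ≥ j} = #{S_13 ≥ j} + #{S_13 ≥ j+1}.
P(M_13 ≥ 0) = 1 since S_0 = 0, so #{M_13 ≥ 0} = 8192.
#{M_13 ≥ 1} = #{S_13 ≥ 1} + #{S_13 ≥ 2} = 4096 + 2380 = 6476.
#{M_13 = 0} = 8192 - 6476 = 1716.
P(M_13 = 0) = 1716/8192 = 429/2048

Answer: 429/2048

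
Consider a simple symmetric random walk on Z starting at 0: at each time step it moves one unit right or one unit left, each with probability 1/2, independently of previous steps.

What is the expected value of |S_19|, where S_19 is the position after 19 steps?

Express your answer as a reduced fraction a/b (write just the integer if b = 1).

S_19 takes values m ≡ 1 (mod 2) with |m| ≤ 19; P(S_19=m) = C(19,(19+m)/2)/2^19.
Total paths: 2^19 = 524288
Distribution: P(S=-19)=1/524288, P(S=-17)=19/524288, P(S=-15)=171/524288, P(S=-13)=969/524288, P(S=-11)=3876/524288, P(S=-9)=11628/524288, P(S=-7)=27132/524288, P(S=-5)=50388/524288, P(S=-3)=75582/524288, P(S=-1)=92378/524288, P(S=1)=92378/524288, P(S=3)=75582/524288, P(S=5)=50388/524288, P(S=7)=27132/524288, P(S=9)=11628/524288, P(S=11)=3876/524288, P(S=13)=969/524288, P(S=15)=171/524288, P(S=17)=19/524288, P(S=19)=1/524288
E[|S_19|] = Σ_m |m|·P(S_19=m) = 1847560/524288 = 230945/65536

Answer: 230945/65536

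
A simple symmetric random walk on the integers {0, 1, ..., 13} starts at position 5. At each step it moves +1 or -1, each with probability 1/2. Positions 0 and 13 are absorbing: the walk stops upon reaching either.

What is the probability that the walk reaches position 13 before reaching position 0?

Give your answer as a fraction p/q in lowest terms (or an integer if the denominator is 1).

Answer: 5/13

Derivation:
Symmetric walk (p = 1/2): the harmonic-function argument gives P(hit 13 before 0 | start at 5) = a/N.
P = 5/13 = 5/13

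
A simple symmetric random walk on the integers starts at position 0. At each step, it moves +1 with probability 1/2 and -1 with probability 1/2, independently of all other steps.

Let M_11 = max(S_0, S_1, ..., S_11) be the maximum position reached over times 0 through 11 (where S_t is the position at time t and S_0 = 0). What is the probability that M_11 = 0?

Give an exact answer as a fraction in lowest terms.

Answer: 231/1024

Derivation:
Let M_11 = max(S_0,...,S_11). Use the reflection principle: for j ≥ 1, #{paths with M_11 ≥ j} = #{S_11 ≥ j} + #{S_11 ≥ j+1}.
P(M_11 ≥ 0) = 1 since S_0 = 0, so #{M_11 ≥ 0} = 2048.
#{M_11 ≥ 1} = #{S_11 ≥ 1} + #{S_11 ≥ 2} = 1024 + 562 = 1586.
#{M_11 = 0} = 2048 - 1586 = 462.
P(M_11 = 0) = 462/2048 = 231/1024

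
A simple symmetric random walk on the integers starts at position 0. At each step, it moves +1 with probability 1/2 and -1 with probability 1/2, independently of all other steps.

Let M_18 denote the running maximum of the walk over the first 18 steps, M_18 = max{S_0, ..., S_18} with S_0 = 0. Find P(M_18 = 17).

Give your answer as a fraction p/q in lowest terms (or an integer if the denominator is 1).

Let M_18 = max(S_0,...,S_18). Use the reflection principle: for j ≥ 1, #{paths with M_18 ≥ j} = #{S_18 ≥ j} + #{S_18 ≥ j+1}.
By reflection, #{M_18 ≥ 17} = #{S_18 ≥ 17} + #{S_18 ≥ 18} = 1 + 1 = 2.
#{M_18 ≥ 18} = #{S_18 ≥ 18} + #{S_18 ≥ 19} = 1 + 0 = 1.
#{M_18 = 17} = 2 - 1 = 1.
P(M_18 = 17) = 1/262144 = 1/262144

Answer: 1/262144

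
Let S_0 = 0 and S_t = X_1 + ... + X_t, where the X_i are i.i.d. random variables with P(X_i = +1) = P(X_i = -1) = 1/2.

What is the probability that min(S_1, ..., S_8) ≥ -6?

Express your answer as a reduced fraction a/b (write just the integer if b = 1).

Answer: 127/128

Derivation:
Let f(t,s) = #length-t paths at position s with S_1..S_t all ≥ -6.
f(t,s) = f(t-1,s-1) + f(t-1,s+1) for s ≥ -6; f(t,s) = 0 for s < -6.
t=0: f(0,0)=1
t=1: f(1,-1)=1 f(1,1)=1
t=2: f(2,-2)=1 f(2,0)=2 f(2,2)=1
t=3: f(3,-3)=1 f(3,-1)=3 f(3,1)=3 f(3,3)=1
t=4: f(4,-4)=1 f(4,-2)=4 f(4,0)=6 f(4,2)=4 f(4,4)=1
t=5: f(5,-5)=1 f(5,-3)=5 f(5,-1)=10 f(5,1)=10 f(5,3)=5 f(5,5)=1
t=6: f(6,-6)=1 f(6,-4)=6 f(6,-2)=15 f(6,0)=20 f(6,2)=15 f(6,4)=6 f(6,6)=1
t=7: f(7,-5)=7 f(7,-3)=21 f(7,-1)=35 f(7,1)=35 f(7,3)=21 f(7,5)=7 f(7,7)=1
t=8: f(8,-6)=7 f(8,-4)=28 f(8,-2)=56 f(8,0)=70 f(8,2)=56 f(8,4)=28 f(8,6)=8 f(8,8)=1
Σ_s f(8,s) = 254
P = 254/256 = 127/128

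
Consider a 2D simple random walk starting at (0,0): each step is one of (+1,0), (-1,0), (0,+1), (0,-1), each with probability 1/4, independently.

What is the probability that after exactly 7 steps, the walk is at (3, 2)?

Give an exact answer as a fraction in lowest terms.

Answer: 245/16384

Derivation:
Let h be the number of horizontal steps (so 7-h are vertical). To end at (3,2) need (h+3)/2 right-steps and ((7-h)+2)/2 up-steps.
Sum over h with 3 ≤ h ≤ 5, h ≡ 1 (mod 2), 7-h ≡ 0 (mod 2):
h=3: C(7,3)·C(3,3)·C(4,3) = 35·1·4 = 140
h=5: C(7,5)·C(5,4)·C(2,2) = 21·5·1 = 105
Total favorable: 245
Total paths: 4^7 = 16384
P = 245/16384 = 245/16384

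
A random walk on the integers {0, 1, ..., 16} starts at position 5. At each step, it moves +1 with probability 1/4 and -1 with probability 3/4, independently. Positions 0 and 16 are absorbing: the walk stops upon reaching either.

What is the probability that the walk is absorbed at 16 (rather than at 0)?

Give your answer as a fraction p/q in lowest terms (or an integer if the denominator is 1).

Biased walk: p = 1/4, q = 3/4, r = q/p = 3
Gambler's ruin: P(hit 16 before 0 | start at 5) = (1 - r^a)/(1 - r^N)
r^5 = 243; r^16 = 43046721
P = (1 - 243) / (1 - 43046721) = -242 / -43046720 = 121/21523360

Answer: 121/21523360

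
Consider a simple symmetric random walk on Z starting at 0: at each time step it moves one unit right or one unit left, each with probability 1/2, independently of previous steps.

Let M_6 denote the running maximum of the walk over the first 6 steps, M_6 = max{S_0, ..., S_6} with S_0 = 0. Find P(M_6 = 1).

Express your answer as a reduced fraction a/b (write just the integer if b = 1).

Answer: 15/64

Derivation:
Let M_6 = max(S_0,...,S_6). Use the reflection principle: for j ≥ 1, #{paths with M_6 ≥ j} = #{S_6 ≥ j} + #{S_6 ≥ j+1}.
By reflection, #{M_6 ≥ 1} = #{S_6 ≥ 1} + #{S_6 ≥ 2} = 22 + 22 = 44.
#{M_6 ≥ 2} = #{S_6 ≥ 2} + #{S_6 ≥ 3} = 22 + 7 = 29.
#{M_6 = 1} = 44 - 29 = 15.
P(M_6 = 1) = 15/64 = 15/64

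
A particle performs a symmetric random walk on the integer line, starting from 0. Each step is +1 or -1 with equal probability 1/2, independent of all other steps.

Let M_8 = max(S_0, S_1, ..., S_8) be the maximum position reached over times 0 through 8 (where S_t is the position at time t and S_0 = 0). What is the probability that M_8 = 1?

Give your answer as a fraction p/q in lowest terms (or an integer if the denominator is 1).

Let M_8 = max(S_0,...,S_8). Use the reflection principle: for j ≥ 1, #{paths with M_8 ≥ j} = #{S_8 ≥ j} + #{S_8 ≥ j+1}.
By reflection, #{M_8 ≥ 1} = #{S_8 ≥ 1} + #{S_8 ≥ 2} = 93 + 93 = 186.
#{M_8 ≥ 2} = #{S_8 ≥ 2} + #{S_8 ≥ 3} = 93 + 37 = 130.
#{M_8 = 1} = 186 - 130 = 56.
P(M_8 = 1) = 56/256 = 7/32

Answer: 7/32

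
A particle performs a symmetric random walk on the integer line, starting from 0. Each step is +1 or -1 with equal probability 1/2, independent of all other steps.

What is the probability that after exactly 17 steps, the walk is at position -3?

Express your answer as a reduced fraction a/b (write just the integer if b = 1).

To reach position -3 after 17 steps: need 7 steps of +1 and 10 of -1.
Favorable paths: C(17,7) = 19448
Total paths: 2^17 = 131072
P = 19448/131072 = 2431/16384

Answer: 2431/16384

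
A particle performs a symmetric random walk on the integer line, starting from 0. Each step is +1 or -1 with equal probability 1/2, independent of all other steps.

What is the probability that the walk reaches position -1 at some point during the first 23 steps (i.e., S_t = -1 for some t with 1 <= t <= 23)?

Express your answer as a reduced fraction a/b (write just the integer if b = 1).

Count via complement. Let g(t,s) = #length-t paths at position s with S_1..S_t all ≠ -1.
g(t,s) = g(t-1,s-1) + g(t-1,s+1) for s ≠ -1; g(t,-1) = 0.
t=0: g(0,0)=1
t=1: g(1,1)=1
t=2: g(2,0)=1 g(2,2)=1
t=3: g(3,1)=2 g(3,3)=1
t=4: g(4,0)=2 g(4,2)=3 g(4,4)=1
t=5: g(5,1)=5 g(5,3)=4 g(5,5)=1
t=6: g(6,0)=5 g(6,2)=9 g(6,4)=5 g(6,6)=1
t=7: g(7,1)=14 g(7,3)=14 g(7,5)=6 g(7,7)=1
t=8: g(8,0)=14 g(8,2)=28 g(8,4)=20 g(8,6)=7 g(8,8)=1
t=9: g(9,1)=42 g(9,3)=48 g(9,5)=27 g(9,7)=8 g(9,9)=1
t=10: g(10,0)=42 g(10,2)=90 g(10,4)=75 g(10,6)=35 g(10,8)=9 g(10,10)=1
t=11: g(11,1)=132 g(11,3)=165 g(11,5)=110 g(11,7)=44 g(11,9)=10 g(11,11)=1
t=12: g(12,0)=132 g(12,2)=297 g(12,4)=275 g(12,6)=154 g(12,8)=54 g(12,10)=11 g(12,12)=1
t=13: g(13,1)=429 g(13,3)=572 g(13,5)=429 g(13,7)=208 g(13,9)=65 g(13,11)=12 g(13,13)=1
t=14: g(14,0)=429 g(14,2)=1001 g(14,4)=1001 g(14,6)=637 g(14,8)=273 g(14,10)=77 g(14,12)=13 g(14,14)=1
t=15: g(15,1)=1430 g(15,3)=2002 g(15,5)=1638 g(15,7)=910 g(15,9)=350 g(15,11)=90 g(15,13)=14 g(15,15)=1
t=16: g(16,0)=1430 g(16,2)=3432 g(16,4)=3640 g(16,6)=2548 g(16,8)=1260 g(16,10)=440 g(16,12)=104 g(16,14)=15 g(16,16)=1
t=17: g(17,1)=4862 g(17,3)=7072 g(17,5)=6188 g(17,7)=3808 g(17,9)=1700 g(17,11)=544 g(17,13)=119 g(17,15)=16 g(17,17)=1
t=18: g(18,0)=4862 g(18,2)=11934 g(18,4)=13260 g(18,6)=9996 g(18,8)=5508 g(18,10)=2244 g(18,12)=663 g(18,14)=135 g(18,16)=17 g(18,18)=1
t=19: g(19,1)=16796 g(19,3)=25194 g(19,5)=23256 g(19,7)=15504 g(19,9)=7752 g(19,11)=2907 g(19,13)=798 g(19,15)=152 g(19,17)=18 g(19,19)=1
t=20: g(20,0)=16796 g(20,2)=41990 g(20,4)=48450 g(20,6)=38760 g(20,8)=23256 g(20,10)=10659 g(20,12)=3705 g(20,14)=950 g(20,16)=170 g(20,18)=19 g(20,20)=1
t=21: g(21,1)=58786 g(21,3)=90440 g(21,5)=87210 g(21,7)=62016 g(21,9)=33915 g(21,11)=14364 g(21,13)=4655 g(21,15)=1120 g(21,17)=189 g(21,19)=20 g(21,21)=1
t=22: g(22,0)=58786 g(22,2)=149226 g(22,4)=177650 g(22,6)=149226 g(22,8)=95931 g(22,10)=48279 g(22,12)=19019 g(22,14)=5775 g(22,16)=1309 g(22,18)=209 g(22,20)=21 g(22,22)=1
t=23: g(23,1)=208012 g(23,3)=326876 g(23,5)=326876 g(23,7)=245157 g(23,9)=144210 g(23,11)=67298 g(23,13)=24794 g(23,15)=7084 g(23,17)=1518 g(23,19)=230 g(23,21)=22 g(23,23)=1
Paths never hitting -1: Σ_s g(23,s) = 1352078
Paths hitting -1: 2^23 - 1352078 = 7036530
P = 7036530/8388608 = 3518265/4194304

Answer: 3518265/4194304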